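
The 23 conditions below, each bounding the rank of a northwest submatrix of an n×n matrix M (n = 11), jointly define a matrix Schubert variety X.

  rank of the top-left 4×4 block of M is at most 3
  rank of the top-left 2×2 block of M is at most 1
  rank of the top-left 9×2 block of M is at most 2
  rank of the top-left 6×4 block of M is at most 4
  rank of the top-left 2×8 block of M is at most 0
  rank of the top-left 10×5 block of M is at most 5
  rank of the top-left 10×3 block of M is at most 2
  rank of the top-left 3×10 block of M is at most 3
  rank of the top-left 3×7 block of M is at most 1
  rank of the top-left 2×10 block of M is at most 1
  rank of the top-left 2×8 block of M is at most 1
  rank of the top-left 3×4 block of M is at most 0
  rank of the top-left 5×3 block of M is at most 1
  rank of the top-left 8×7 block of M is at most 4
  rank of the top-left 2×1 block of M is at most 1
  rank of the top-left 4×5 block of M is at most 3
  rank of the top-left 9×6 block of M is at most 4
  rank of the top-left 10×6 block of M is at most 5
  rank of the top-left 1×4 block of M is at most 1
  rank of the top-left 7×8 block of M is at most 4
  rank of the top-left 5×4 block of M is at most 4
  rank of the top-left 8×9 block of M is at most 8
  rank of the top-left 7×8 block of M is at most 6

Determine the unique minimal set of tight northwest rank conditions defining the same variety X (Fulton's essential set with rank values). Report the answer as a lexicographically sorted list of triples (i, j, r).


Computing R[i][j] = min implied NW-rank bound (n=11, 23 conditions):

  row 1: 0  0  0  0  0  0  0  0  1  1  1
  row 2: 0  0  0  0  0  0  0  0  1  1  2
  row 3: 0  0  0  0  1  1  1  1  2  2  3
  row 4: 1  1  1  1  2  2  2  2  3  3  4
  row 5: 1  1  1  2  3  3  3  3  4  4  5
  row 6: 1  2  2  3  4  4  4  4  5  5  6
  row 7: 1  2  2  3  4  4  4  4  5  6  7
  row 8: 1  2  2  3  4  4  4  5  6  7  8
  row 9: 1  2  2  3  4  4  5  6  7  8  9
  row 10: 1  2  2  3  4  5  6  7  8  9  10
  row 11: 1  2  3  4  5  6  7  8  9  10  11

so w = (9, 11, 5, 1, 4, 2, 10, 8, 7, 6, 3).

Fulton essential set (8 of the 33 Rothe cells):

[(2, 8, 0), (2, 10, 1), (3, 4, 0), (5, 3, 1), (7, 8, 4), (8, 7, 4), (9, 6, 4), (10, 3, 2)]


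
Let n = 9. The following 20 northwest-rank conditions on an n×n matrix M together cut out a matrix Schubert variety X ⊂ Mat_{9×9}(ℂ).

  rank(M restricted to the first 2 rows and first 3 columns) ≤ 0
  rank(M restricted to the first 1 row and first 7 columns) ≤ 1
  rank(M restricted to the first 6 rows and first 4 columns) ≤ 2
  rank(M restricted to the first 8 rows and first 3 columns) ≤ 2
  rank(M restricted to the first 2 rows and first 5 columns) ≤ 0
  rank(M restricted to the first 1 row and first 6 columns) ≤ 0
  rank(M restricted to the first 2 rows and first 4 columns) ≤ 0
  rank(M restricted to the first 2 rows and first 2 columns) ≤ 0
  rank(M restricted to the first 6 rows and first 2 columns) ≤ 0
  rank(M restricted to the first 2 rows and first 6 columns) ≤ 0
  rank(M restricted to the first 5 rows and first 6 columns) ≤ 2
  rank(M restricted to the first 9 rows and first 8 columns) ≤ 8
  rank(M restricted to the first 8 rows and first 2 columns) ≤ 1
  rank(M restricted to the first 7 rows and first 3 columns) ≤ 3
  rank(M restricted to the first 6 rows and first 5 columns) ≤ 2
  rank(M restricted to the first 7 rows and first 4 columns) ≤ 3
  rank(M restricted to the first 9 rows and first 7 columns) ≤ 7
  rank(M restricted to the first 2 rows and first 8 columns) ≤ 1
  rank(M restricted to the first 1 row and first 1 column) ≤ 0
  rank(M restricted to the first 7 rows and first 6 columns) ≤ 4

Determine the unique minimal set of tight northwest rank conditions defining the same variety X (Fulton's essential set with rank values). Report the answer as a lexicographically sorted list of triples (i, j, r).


Computing R[i][j] = min implied NW-rank bound (n=9, 20 conditions):

  0 | 0 | 0 | 0 | 0 | 0 | 1 | 1 | 1
  0 | 0 | 0 | 0 | 0 | 0 | 1 | 1 | 2
  0 | 0 | 1 | 1 | 1 | 1 | 2 | 2 | 3
  0 | 0 | 1 | 2 | 2 | 2 | 3 | 3 | 4
  0 | 0 | 1 | 2 | 2 | 2 | 3 | 4 | 5
  0 | 0 | 1 | 2 | 2 | 3 | 4 | 5 | 6
  1 | 1 | 2 | 3 | 3 | 4 | 5 | 6 | 7
  1 | 1 | 2 | 3 | 4 | 5 | 6 | 7 | 8
  1 | 2 | 3 | 4 | 5 | 6 | 7 | 8 | 9

so w = (7, 9, 3, 4, 8, 6, 1, 5, 2).

D(w) has 25 cells with 6 SE-corners; essential set:

[(2, 6, 0), (2, 8, 1), (5, 6, 2), (6, 2, 0), (6, 5, 2), (8, 2, 1)]


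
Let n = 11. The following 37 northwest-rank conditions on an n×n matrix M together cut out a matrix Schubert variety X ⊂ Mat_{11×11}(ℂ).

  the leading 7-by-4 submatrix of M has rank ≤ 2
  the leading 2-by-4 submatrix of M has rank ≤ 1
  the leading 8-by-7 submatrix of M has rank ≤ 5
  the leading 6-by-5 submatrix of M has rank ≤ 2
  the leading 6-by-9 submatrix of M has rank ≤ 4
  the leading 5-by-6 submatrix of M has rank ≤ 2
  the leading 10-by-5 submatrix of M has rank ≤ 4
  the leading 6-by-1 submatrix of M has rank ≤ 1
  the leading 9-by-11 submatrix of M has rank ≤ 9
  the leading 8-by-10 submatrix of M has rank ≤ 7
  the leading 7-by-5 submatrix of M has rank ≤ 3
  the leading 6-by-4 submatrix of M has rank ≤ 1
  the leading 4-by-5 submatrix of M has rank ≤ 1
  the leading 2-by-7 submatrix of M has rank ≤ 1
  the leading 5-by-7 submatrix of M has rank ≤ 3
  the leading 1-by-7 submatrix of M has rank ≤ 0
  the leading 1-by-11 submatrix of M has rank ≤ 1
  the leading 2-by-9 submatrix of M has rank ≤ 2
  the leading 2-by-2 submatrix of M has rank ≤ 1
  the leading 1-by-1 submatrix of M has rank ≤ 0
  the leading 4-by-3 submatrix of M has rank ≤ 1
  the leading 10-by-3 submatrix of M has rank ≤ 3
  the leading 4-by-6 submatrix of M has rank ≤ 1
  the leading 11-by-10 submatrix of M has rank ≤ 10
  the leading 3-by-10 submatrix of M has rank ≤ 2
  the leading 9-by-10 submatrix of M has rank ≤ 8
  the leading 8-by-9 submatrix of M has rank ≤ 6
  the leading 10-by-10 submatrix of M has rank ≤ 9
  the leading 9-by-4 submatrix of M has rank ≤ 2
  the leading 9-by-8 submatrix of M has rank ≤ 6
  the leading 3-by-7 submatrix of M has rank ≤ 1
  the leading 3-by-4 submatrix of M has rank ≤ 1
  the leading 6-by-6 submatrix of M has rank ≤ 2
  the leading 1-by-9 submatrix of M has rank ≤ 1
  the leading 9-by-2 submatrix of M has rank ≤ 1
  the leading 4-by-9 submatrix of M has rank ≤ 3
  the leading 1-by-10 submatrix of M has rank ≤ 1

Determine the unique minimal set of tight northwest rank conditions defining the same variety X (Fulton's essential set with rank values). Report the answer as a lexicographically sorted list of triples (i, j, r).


Recovering R(i,j) via the rank-extension bound from the 37 conditions:

  i=1: 0  0  0  0  0  0  0  1  1  1  1
  i=2: 1  1  1  1  1  1  1  2  2  2  2
  i=3: 1  1  1  1  1  1  1  2  2  2  3
  i=4: 1  1  1  1  1  1  2  3  3  3  4
  i=5: 1  1  1  1  2  2  3  4  4  4  5
  i=6: 1  1  1  1  2  2  3  4  4  5  6
  i=7: 1  1  2  2  3  3  4  5  5  6  7
  i=8: 1  1  2  2  3  4  5  6  6  7  8
  i=9: 1  1  2  2  3  4  5  6  7  8  9
  i=10: 1  2  3  3  4  5  6  7  8  9  10
  i=11: 1  2  3  4  5  6  7  8  9  10  11

hence w(1..11) = (8, 1, 11, 7, 5, 10, 3, 6, 9, 2, 4).

Fulton essential set (9 of the 33 Rothe cells):

[(1, 7, 0), (3, 7, 1), (3, 10, 2), (4, 6, 1), (6, 4, 1), (6, 6, 2), (6, 9, 4), (9, 2, 1), (9, 4, 2)]


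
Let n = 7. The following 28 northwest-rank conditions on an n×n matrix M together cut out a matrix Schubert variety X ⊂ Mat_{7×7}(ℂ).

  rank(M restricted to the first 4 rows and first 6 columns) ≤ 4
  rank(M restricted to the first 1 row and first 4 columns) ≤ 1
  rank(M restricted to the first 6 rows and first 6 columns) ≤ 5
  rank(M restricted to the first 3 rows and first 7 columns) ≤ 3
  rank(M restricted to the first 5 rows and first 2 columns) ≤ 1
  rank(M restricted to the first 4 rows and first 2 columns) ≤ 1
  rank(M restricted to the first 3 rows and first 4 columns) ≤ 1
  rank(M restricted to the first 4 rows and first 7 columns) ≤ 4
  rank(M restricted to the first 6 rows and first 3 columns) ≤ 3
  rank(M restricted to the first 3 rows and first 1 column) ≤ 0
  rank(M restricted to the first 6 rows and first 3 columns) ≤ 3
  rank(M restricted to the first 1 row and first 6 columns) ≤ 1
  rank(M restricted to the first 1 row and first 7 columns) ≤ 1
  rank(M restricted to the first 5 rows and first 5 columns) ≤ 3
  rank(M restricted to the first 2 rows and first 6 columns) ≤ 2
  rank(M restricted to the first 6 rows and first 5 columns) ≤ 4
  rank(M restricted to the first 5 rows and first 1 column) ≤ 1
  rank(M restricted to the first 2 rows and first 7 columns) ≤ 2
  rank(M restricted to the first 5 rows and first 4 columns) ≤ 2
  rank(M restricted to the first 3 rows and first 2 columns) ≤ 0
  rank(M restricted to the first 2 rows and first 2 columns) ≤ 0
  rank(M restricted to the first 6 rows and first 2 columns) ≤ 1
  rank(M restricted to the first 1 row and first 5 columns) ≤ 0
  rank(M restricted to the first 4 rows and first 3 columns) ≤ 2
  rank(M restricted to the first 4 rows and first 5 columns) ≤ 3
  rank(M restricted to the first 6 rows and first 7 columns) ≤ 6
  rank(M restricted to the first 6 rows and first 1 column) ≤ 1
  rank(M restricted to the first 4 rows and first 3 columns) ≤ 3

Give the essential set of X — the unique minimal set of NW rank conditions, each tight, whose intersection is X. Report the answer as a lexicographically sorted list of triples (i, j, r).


Recovering R(i,j) via the rank-extension bound from the 28 conditions:

  R[1]: 0 | 0 | 0 | 0 | 0 | 1 | 1
  R[2]: 0 | 0 | 1 | 1 | 1 | 2 | 2
  R[3]: 0 | 0 | 1 | 1 | 2 | 3 | 3
  R[4]: 1 | 1 | 2 | 2 | 3 | 4 | 4
  R[5]: 1 | 1 | 2 | 2 | 3 | 4 | 5
  R[6]: 1 | 1 | 2 | 3 | 4 | 5 | 6
  R[7]: 1 | 2 | 3 | 4 | 5 | 6 | 7

so w = (6, 3, 5, 1, 7, 4, 2).

5 SE-corners of the 13-cell Rothe diagram give Ess(w):

[(1, 5, 0), (3, 2, 0), (3, 4, 1), (5, 4, 2), (6, 2, 1)]


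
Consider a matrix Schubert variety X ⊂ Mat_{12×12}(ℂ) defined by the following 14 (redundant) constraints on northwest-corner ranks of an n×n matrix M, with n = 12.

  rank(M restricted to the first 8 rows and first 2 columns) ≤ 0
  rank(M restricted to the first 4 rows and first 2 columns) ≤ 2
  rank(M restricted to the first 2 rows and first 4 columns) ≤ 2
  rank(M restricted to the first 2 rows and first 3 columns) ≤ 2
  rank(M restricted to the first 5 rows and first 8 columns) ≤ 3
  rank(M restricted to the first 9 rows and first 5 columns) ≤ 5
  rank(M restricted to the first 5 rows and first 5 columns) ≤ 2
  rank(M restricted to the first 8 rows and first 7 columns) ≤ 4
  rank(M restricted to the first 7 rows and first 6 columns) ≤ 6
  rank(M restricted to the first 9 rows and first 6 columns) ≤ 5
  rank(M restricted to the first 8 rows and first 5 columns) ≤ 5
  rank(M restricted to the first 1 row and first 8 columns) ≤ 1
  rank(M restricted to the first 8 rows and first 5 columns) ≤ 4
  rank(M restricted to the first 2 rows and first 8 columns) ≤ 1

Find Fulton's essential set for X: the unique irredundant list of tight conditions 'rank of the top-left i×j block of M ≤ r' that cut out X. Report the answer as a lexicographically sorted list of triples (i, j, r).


Rank table r_w(12×12) implied by the 14 constraints:

  i=1: 0 | 0 | 1 | 1 | 1 | 1 | 1 | 1 | 1 | 1 | 1 | 1
  i=2: 0 | 0 | 1 | 1 | 1 | 1 | 1 | 1 | 2 | 2 | 2 | 2
  i=3: 0 | 0 | 1 | 2 | 2 | 2 | 2 | 2 | 3 | 3 | 3 | 3
  i=4: 0 | 0 | 1 | 2 | 2 | 3 | 3 | 3 | 4 | 4 | 4 | 4
  i=5: 0 | 0 | 1 | 2 | 2 | 3 | 3 | 3 | 4 | 5 | 5 | 5
  i=6: 0 | 0 | 1 | 2 | 3 | 4 | 4 | 4 | 5 | 6 | 6 | 6
  i=7: 0 | 0 | 1 | 2 | 3 | 4 | 4 | 5 | 6 | 7 | 7 | 7
  i=8: 0 | 0 | 1 | 2 | 3 | 4 | 4 | 5 | 6 | 7 | 8 | 8
  i=9: 1 | 1 | 2 | 3 | 4 | 5 | 5 | 6 | 7 | 8 | 9 | 9
  i=10: 1 | 2 | 3 | 4 | 5 | 6 | 6 | 7 | 8 | 9 | 10 | 10
  i=11: 1 | 2 | 3 | 4 | 5 | 6 | 7 | 8 | 9 | 10 | 11 | 11
  i=12: 1 | 2 | 3 | 4 | 5 | 6 | 7 | 8 | 9 | 10 | 11 | 12

so w = (3, 9, 4, 6, 10, 5, 8, 11, 1, 2, 7, 12).

Fulton essential set (5 of the 27 Rothe cells):

[(2, 8, 1), (5, 5, 2), (5, 8, 3), (8, 2, 0), (8, 7, 4)]


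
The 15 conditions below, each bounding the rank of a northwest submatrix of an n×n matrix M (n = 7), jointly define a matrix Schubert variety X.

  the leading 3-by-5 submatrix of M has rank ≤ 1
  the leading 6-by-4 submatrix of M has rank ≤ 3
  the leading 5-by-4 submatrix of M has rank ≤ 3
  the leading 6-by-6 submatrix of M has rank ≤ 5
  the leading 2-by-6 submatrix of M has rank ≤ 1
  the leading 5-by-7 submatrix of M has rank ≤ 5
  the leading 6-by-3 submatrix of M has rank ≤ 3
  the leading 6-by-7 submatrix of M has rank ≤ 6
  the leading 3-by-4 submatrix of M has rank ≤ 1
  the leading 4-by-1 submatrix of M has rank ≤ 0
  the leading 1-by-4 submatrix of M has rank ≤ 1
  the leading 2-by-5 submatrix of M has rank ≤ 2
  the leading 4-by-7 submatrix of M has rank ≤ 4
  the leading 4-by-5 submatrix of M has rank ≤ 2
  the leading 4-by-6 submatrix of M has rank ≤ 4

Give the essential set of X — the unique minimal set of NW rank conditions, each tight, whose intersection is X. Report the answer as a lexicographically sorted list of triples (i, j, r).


Rank table r_w(7×7) implied by the 15 constraints:

  i=1: 0 1 1 1 1 1 1
  i=2: 0 1 1 1 1 1 2
  i=3: 0 1 1 1 1 2 3
  i=4: 0 1 2 2 2 3 4
  i=5: 1 2 3 3 3 4 5
  i=6: 1 2 3 3 4 5 6
  i=7: 1 2 3 4 5 6 7

second differences of R give the permutation w = (2, 7, 6, 3, 1, 5, 4).

Fulton essential set (4 of the 12 Rothe cells):

[(2, 6, 1), (3, 5, 1), (4, 1, 0), (6, 4, 3)]


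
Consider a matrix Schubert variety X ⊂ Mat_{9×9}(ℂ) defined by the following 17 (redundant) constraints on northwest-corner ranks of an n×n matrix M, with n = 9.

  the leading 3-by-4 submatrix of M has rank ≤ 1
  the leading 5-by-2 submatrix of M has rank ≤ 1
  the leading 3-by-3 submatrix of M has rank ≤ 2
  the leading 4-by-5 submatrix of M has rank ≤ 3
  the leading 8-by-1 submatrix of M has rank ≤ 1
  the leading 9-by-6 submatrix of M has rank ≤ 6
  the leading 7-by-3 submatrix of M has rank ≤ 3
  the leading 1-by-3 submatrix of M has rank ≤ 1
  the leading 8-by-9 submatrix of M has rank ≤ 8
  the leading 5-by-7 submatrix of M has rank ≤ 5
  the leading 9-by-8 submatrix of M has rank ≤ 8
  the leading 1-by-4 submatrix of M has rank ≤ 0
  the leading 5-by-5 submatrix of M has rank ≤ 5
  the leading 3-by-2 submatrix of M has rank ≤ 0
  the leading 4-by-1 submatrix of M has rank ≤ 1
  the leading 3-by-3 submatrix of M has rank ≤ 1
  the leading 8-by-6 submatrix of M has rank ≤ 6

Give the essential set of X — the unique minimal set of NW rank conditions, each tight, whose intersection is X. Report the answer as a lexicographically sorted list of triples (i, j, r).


The tightest implied rank at each (i,j), from the 17 conditions:

  R[1]: 0 0 0 0 1 1 1 1 1
  R[2]: 0 0 1 1 2 2 2 2 2
  R[3]: 0 0 1 1 2 3 3 3 3
  R[4]: 1 1 2 2 3 4 4 4 4
  R[5]: 1 1 2 3 4 5 5 5 5
  R[6]: 1 2 3 4 5 6 6 6 6
  R[7]: 1 2 3 4 5 6 7 7 7
  R[8]: 1 2 3 4 5 6 7 8 8
  R[9]: 1 2 3 4 5 6 7 8 9

so w = (5, 3, 6, 1, 4, 2, 7, 8, 9).

D(w) has 10 cells with 4 SE-corners; essential set:

[(1, 4, 0), (3, 2, 0), (3, 4, 1), (5, 2, 1)]


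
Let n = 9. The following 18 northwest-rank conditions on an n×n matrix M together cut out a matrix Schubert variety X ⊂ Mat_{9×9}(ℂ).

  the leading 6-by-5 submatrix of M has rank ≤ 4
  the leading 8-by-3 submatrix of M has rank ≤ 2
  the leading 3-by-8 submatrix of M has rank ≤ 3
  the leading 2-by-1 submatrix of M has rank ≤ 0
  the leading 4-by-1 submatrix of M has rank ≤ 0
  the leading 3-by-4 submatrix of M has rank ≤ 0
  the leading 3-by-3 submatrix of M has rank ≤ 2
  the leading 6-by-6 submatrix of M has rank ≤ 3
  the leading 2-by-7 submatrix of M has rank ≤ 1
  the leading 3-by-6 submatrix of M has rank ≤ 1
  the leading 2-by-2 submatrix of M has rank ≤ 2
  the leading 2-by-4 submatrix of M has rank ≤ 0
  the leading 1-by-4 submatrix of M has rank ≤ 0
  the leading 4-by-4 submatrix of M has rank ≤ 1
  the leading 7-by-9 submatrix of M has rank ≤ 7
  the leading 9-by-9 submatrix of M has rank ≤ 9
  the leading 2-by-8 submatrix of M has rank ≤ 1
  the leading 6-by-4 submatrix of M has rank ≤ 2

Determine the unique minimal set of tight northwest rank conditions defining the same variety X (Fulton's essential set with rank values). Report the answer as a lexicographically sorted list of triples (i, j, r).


Computing R[i][j] = min implied NW-rank bound (n=9, 18 conditions):

  i=1: 0 0 0 0 1 1 1 1 1
  i=2: 0 0 0 0 1 1 1 1 2
  i=3: 0 0 0 0 1 1 2 2 3
  i=4: 0 1 1 1 2 2 3 3 4
  i=5: 1 2 2 2 3 3 4 4 5
  i=6: 1 2 2 2 3 3 4 5 6
  i=7: 1 2 2 3 4 4 5 6 7
  i=8: 1 2 2 3 4 5 6 7 8
  i=9: 1 2 3 4 5 6 7 8 9

reading off 1-entries of Δ²R: w = (5, 9, 7, 2, 1, 8, 4, 6, 3).

|D(w)|=22, |Ess(w)|=7:

[(2, 8, 1), (3, 4, 0), (3, 6, 1), (4, 1, 0), (6, 4, 2), (6, 6, 3), (8, 3, 2)]


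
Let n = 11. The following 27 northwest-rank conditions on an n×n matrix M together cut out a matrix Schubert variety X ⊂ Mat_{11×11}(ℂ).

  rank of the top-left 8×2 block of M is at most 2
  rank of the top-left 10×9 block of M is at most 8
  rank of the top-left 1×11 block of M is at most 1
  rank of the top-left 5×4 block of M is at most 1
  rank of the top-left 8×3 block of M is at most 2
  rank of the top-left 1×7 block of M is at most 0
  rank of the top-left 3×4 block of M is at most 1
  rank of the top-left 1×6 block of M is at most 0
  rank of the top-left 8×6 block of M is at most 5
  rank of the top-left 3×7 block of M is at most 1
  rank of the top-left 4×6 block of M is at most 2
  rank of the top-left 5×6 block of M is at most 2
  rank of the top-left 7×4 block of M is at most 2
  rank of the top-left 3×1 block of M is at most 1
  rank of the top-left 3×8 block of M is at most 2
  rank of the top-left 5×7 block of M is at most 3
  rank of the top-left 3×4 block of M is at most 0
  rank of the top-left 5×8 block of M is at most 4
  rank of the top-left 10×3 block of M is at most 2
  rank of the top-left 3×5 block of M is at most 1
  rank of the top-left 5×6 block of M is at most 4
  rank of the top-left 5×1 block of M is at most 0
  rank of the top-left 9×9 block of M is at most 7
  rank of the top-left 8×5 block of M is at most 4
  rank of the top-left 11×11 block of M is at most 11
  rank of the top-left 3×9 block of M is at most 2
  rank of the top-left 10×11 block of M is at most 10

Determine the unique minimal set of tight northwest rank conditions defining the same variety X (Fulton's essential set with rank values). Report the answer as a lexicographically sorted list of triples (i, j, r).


Propagating the 27 rank bounds to every northwest block:

  row 1: 0  0  0  0  0  0  0  1  1  1  1
  row 2: 0  0  0  0  1  1  1  2  2  2  2
  row 3: 0  0  0  0  1  1  1  2  2  3  3
  row 4: 0  1  1  1  2  2  2  3  3  4  4
  row 5: 0  1  1  1  2  2  3  4  4  5  5
  row 6: 1  2  2  2  3  3  4  5  5  6  6
  row 7: 1  2  2  2  3  4  5  6  6  7  7
  row 8: 1  2  2  3  4  5  6  7  7  8  8
  row 9: 1  2  2  3  4  5  6  7  7  8  9
  row 10: 1  2  2  3  4  5  6  7  8  9  10
  row 11: 1  2  3  4  5  6  7  8  9  10  11

the unique w with this rank table is (8, 5, 10, 2, 7, 1, 6, 4, 11, 9, 3).

10 SE-corners of the 29-cell Rothe diagram give Ess(w):

[(1, 7, 0), (3, 4, 0), (3, 7, 1), (3, 9, 2), (5, 1, 0), (5, 4, 1), (5, 6, 2), (7, 4, 2), (9, 9, 7), (10, 3, 2)]


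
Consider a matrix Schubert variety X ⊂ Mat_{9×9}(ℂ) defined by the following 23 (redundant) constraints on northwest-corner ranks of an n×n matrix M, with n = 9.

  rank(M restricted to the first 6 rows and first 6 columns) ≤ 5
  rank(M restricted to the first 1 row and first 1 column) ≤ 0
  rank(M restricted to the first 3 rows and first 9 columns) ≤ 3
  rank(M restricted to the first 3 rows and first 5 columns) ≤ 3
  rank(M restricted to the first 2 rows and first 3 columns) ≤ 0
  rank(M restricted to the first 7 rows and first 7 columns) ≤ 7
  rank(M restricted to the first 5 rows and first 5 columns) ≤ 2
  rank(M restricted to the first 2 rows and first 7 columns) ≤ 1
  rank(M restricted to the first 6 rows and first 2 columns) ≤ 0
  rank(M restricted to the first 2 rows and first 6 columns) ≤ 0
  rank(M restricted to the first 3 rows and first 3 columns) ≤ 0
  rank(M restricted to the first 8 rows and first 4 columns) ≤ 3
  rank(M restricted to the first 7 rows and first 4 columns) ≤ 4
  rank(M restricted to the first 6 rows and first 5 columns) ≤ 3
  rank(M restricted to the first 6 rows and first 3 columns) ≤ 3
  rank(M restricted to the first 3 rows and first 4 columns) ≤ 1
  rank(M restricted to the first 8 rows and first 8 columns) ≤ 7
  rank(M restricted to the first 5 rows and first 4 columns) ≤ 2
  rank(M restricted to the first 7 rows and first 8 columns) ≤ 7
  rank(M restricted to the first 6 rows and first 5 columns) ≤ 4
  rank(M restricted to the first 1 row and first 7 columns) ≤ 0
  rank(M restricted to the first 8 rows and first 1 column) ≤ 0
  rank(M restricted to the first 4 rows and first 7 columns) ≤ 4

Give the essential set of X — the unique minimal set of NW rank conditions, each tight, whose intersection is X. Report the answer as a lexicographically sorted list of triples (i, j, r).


Recovering R(i,j) via the rank-extension bound from the 23 conditions:

  row 1: 0, 0, 0, 0, 0, 0, 0, 1, 1
  row 2: 0, 0, 0, 0, 0, 0, 1, 2, 2
  row 3: 0, 0, 0, 1, 1, 1, 2, 3, 3
  row 4: 0, 0, 1, 2, 2, 2, 3, 4, 4
  row 5: 0, 0, 1, 2, 2, 3, 4, 5, 5
  row 6: 0, 0, 1, 2, 3, 4, 5, 6, 6
  row 7: 0, 1, 2, 3, 4, 5, 6, 7, 7
  row 8: 0, 1, 2, 3, 4, 5, 6, 7, 8
  row 9: 1, 2, 3, 4, 5, 6, 7, 8, 9

giving w = (8, 7, 4, 3, 6, 5, 2, 9, 1) via Δ²R.

6 SE-corners of the 25-cell Rothe diagram give Ess(w):

[(1, 7, 0), (2, 6, 0), (3, 3, 0), (5, 5, 2), (6, 2, 0), (8, 1, 0)]


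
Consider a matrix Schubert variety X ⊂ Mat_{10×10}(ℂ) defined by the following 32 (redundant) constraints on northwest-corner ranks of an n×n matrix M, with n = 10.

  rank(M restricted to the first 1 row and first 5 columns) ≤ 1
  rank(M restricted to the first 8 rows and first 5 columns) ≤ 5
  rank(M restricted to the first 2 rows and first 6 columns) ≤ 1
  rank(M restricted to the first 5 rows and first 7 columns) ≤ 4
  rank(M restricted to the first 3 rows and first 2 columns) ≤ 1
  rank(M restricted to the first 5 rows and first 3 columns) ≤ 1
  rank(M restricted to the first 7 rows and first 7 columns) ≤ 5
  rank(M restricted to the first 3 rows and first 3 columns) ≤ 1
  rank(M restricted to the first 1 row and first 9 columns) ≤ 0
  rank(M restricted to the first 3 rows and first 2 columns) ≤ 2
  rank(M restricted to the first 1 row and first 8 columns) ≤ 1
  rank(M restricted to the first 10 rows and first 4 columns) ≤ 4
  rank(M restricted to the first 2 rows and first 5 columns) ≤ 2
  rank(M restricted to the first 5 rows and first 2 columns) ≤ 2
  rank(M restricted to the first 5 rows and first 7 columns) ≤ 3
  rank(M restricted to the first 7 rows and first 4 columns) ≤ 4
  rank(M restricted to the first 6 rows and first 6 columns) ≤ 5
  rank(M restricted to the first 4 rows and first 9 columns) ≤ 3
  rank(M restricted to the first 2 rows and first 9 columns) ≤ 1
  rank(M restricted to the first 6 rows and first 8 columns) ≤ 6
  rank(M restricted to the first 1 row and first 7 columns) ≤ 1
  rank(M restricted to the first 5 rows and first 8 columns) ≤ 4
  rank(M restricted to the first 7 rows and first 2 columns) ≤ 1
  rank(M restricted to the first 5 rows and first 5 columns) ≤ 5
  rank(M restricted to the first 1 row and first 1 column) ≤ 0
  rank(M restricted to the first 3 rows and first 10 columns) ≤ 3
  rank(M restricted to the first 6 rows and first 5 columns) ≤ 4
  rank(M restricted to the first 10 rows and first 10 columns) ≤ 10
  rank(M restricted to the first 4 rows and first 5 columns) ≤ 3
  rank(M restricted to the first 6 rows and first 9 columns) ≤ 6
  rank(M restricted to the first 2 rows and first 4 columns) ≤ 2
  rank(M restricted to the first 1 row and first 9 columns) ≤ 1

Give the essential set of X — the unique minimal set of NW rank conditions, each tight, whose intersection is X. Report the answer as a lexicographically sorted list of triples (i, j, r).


Reconstructing r_w from the 32 given conditions:

  0 0 0 0 0 0 0 0 0 1
  1 1 1 1 1 1 1 1 1 2
  1 1 1 2 2 2 2 2 2 3
  1 1 1 2 3 3 3 3 3 4
  1 1 1 2 3 3 3 4 4 5
  1 1 2 3 4 4 4 5 5 6
  1 1 2 3 4 5 5 6 6 7
  1 2 3 4 5 6 6 7 7 8
  1 2 3 4 5 6 7 8 8 9
  1 2 3 4 5 6 7 8 9 10

so w = (10, 1, 4, 5, 8, 3, 6, 2, 7, 9).

Fulton essential set (4 of the 19 Rothe cells):

[(1, 9, 0), (5, 3, 1), (5, 7, 3), (7, 2, 1)]


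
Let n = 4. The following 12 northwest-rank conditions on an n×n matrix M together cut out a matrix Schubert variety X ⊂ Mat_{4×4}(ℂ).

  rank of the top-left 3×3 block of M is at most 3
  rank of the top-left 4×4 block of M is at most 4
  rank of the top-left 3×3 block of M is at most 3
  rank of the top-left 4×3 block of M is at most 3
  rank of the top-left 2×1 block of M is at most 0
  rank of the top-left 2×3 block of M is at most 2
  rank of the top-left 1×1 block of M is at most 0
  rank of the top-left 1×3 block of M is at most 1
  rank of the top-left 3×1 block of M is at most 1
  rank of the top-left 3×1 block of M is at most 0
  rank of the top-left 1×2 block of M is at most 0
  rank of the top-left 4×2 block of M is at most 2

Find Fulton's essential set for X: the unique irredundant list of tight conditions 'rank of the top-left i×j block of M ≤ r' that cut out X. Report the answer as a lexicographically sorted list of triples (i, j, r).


Recovering R(i,j) via the rank-extension bound from the 12 conditions:

  R[1]: 0 | 0 | 1 | 1
  R[2]: 0 | 1 | 2 | 2
  R[3]: 0 | 1 | 2 | 3
  R[4]: 1 | 2 | 3 | 4

reading off 1-entries of Δ²R: w = (3, 2, 4, 1).

Rothe diagram D(w) (4 cells), 2 SE-corners (essential conditions):

[(1, 2, 0), (3, 1, 0)]


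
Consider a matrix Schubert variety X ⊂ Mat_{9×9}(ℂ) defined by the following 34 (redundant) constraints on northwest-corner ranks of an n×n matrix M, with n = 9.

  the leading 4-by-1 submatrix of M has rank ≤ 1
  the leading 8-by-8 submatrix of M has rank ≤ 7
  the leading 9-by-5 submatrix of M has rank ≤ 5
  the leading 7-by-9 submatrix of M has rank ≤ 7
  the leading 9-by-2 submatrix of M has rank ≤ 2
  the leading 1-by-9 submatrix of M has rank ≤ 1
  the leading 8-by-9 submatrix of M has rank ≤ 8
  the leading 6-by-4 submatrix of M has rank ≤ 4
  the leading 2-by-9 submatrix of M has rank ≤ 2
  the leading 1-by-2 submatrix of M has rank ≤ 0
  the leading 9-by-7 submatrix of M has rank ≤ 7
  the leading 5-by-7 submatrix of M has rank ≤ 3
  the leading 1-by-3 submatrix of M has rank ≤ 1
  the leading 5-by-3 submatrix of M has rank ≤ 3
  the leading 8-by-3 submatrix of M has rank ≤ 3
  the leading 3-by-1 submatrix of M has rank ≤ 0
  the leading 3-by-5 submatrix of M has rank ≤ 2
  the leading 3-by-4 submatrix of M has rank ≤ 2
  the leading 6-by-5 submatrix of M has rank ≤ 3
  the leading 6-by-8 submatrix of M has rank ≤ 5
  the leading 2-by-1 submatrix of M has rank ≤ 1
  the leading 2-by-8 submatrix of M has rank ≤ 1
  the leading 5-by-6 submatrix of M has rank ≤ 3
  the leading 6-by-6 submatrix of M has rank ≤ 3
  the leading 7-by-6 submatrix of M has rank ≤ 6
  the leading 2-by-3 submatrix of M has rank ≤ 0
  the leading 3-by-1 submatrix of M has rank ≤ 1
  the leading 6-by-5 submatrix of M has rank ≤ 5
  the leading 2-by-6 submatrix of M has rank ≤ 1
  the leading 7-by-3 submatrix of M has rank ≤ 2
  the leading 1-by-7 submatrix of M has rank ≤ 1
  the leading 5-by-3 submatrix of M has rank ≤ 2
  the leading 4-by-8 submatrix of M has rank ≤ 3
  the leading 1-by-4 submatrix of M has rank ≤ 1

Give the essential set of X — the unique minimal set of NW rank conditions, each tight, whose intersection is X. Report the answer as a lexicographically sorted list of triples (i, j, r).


The tightest implied rank at each (i,j), from the 34 conditions:

  i=1: 0  0  0  1  1  1  1  1  1
  i=2: 0  0  0  1  1  1  1  1  2
  i=3: 0  1  1  2  2  2  2  2  3
  i=4: 1  2  2  3  3  3  3  3  4
  i=5: 1  2  2  3  3  3  3  4  5
  i=6: 1  2  2  3  3  3  4  5  6
  i=7: 1  2  2  3  4  4  5  6  7
  i=8: 1  2  3  4  5  5  6  7  8
  i=9: 1  2  3  4  5  6  7  8  9

the unique w with this rank table is (4, 9, 2, 1, 8, 7, 5, 3, 6).

|D(w)|=19, |Ess(w)|=6:

[(2, 3, 0), (2, 8, 1), (3, 1, 0), (5, 7, 3), (6, 6, 3), (7, 3, 2)]


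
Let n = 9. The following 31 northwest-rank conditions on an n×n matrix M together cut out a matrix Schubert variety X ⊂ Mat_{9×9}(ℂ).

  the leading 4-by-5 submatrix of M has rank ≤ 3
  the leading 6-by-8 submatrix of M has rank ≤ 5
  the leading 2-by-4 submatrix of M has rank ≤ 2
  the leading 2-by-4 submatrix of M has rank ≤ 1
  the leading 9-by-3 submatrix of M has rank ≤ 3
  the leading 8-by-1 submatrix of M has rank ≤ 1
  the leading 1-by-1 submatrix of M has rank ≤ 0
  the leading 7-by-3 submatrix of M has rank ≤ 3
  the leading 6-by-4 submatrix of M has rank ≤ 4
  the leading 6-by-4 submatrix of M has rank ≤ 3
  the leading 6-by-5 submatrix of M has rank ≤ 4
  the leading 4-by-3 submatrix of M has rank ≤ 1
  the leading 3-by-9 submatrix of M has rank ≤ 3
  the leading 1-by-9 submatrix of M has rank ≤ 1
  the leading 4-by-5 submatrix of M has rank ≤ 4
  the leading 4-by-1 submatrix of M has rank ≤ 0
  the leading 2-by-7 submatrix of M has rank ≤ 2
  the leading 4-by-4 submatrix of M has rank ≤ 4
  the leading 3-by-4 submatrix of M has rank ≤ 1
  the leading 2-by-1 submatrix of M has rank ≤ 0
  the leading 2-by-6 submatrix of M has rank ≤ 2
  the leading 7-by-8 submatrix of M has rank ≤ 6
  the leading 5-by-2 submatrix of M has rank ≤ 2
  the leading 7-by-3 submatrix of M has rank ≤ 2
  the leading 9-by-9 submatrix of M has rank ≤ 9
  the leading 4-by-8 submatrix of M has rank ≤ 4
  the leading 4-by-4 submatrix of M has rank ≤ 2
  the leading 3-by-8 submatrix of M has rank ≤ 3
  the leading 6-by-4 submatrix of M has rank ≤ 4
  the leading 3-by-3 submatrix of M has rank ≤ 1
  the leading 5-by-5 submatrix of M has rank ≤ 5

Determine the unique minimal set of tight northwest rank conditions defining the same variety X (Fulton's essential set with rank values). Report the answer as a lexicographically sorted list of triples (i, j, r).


Reconstructing r_w from the 31 given conditions:

  0, 1, 1, 1, 1, 1, 1, 1, 1
  0, 1, 1, 1, 2, 2, 2, 2, 2
  0, 1, 1, 1, 2, 3, 3, 3, 3
  0, 1, 1, 2, 3, 4, 4, 4, 4
  1, 2, 2, 3, 4, 5, 5, 5, 5
  1, 2, 2, 3, 4, 5, 5, 5, 6
  1, 2, 2, 3, 4, 5, 6, 6, 7
  1, 2, 3, 4, 5, 6, 7, 7, 8
  1, 2, 3, 4, 5, 6, 7, 8, 9

hence w(1..9) = (2, 5, 6, 4, 1, 9, 7, 3, 8).

Rothe diagram D(w) (13 cells), 5 SE-corners (essential conditions):

[(3, 4, 1), (4, 1, 0), (4, 3, 1), (6, 8, 5), (7, 3, 2)]


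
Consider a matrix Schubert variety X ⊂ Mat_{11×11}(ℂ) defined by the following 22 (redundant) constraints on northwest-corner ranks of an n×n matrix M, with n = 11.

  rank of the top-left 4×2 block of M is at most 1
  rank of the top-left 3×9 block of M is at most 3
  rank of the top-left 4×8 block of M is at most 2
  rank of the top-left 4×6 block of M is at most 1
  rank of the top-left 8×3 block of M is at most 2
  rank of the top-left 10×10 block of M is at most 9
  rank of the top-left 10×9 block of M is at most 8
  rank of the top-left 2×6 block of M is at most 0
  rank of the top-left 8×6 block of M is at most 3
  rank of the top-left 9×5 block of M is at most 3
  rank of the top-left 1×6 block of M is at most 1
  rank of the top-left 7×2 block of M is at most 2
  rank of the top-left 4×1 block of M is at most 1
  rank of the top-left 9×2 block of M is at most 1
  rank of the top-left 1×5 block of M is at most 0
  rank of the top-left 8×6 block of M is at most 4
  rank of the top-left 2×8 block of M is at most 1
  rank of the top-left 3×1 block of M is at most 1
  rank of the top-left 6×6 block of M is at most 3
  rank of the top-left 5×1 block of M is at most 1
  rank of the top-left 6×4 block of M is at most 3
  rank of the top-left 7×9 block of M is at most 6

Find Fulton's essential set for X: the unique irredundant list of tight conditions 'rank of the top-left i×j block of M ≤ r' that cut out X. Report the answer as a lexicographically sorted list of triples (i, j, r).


The tightest implied rank at each (i,j), from the 22 conditions:

  row 1: 0 0 0 0 0 0 1 1 1 1 1
  row 2: 0 0 0 0 0 0 1 1 2 2 2
  row 3: 1 1 1 1 1 1 2 2 3 3 3
  row 4: 1 1 1 1 1 1 2 2 3 4 4
  row 5: 1 1 2 2 2 2 3 3 4 5 5
  row 6: 1 1 2 3 3 3 4 4 5 6 6
  row 7: 1 1 2 3 3 3 4 5 6 7 7
  row 8: 1 1 2 3 3 3 4 5 6 7 8
  row 9: 1 1 2 3 3 4 5 6 7 8 9
  row 10: 1 2 3 4 4 5 6 7 8 9 10
  row 11: 1 2 3 4 5 6 7 8 9 10 11

hence w(1..11) = (7, 9, 1, 10, 3, 4, 8, 11, 6, 2, 5).

7 SE-corners of the 29-cell Rothe diagram give Ess(w):

[(2, 6, 0), (2, 8, 1), (4, 6, 1), (4, 8, 2), (8, 6, 3), (9, 2, 1), (9, 5, 3)]


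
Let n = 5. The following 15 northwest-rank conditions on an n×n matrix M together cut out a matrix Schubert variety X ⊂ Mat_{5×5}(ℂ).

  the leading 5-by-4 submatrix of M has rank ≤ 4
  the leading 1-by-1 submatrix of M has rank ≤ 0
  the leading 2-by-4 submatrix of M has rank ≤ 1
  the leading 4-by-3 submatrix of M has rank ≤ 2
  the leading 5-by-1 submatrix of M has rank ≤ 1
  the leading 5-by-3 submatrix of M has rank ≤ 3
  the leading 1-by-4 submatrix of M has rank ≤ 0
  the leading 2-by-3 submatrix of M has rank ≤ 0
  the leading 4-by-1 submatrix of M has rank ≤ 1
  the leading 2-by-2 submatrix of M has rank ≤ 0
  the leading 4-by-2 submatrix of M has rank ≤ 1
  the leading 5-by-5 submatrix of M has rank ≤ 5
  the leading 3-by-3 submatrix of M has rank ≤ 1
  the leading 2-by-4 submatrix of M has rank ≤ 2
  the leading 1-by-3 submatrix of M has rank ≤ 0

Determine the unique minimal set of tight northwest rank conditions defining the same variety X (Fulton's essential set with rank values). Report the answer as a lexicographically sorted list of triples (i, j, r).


Computing R[i][j] = min implied NW-rank bound (n=5, 15 conditions):

  R[1]: 0  0  0  0  1
  R[2]: 0  0  0  1  2
  R[3]: 1  1  1  2  3
  R[4]: 1  1  2  3  4
  R[5]: 1  2  3  4  5

so w = (5, 4, 1, 3, 2).

Fulton essential set (3 of the 8 Rothe cells):

[(1, 4, 0), (2, 3, 0), (4, 2, 1)]


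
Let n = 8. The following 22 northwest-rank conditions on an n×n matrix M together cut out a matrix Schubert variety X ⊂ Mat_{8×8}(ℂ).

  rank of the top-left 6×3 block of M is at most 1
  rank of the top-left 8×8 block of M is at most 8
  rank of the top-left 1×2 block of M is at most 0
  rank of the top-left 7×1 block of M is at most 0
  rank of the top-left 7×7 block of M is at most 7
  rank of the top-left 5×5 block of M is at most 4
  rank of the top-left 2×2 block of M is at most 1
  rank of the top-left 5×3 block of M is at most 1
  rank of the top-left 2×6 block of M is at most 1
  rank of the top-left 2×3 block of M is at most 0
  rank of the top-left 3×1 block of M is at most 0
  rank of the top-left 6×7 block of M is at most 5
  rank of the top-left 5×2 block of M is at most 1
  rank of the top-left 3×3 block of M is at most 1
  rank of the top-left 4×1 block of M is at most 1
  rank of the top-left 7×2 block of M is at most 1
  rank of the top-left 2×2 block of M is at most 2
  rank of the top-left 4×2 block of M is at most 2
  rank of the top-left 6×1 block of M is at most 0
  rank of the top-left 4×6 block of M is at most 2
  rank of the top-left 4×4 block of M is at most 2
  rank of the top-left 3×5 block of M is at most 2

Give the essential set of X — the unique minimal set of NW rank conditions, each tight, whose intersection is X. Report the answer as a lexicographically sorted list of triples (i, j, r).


The tightest implied rank at each (i,j), from the 22 conditions:

  row 1: 0  0  0  1  1  1  1  1
  row 2: 0  0  0  1  1  1  2  2
  row 3: 0  1  1  2  2  2  3  3
  row 4: 0  1  1  2  2  2  3  4
  row 5: 0  1  1  2  3  3  4  5
  row 6: 0  1  1  2  3  4  5  6
  row 7: 0  1  2  3  4  5  6  7
  row 8: 1  2  3  4  5  6  7  8

reading off 1-entries of Δ²R: w = (4, 7, 2, 8, 5, 6, 3, 1).

Fulton essential set (5 of the 18 Rothe cells):

[(2, 3, 0), (2, 6, 1), (4, 6, 2), (6, 3, 1), (7, 1, 0)]


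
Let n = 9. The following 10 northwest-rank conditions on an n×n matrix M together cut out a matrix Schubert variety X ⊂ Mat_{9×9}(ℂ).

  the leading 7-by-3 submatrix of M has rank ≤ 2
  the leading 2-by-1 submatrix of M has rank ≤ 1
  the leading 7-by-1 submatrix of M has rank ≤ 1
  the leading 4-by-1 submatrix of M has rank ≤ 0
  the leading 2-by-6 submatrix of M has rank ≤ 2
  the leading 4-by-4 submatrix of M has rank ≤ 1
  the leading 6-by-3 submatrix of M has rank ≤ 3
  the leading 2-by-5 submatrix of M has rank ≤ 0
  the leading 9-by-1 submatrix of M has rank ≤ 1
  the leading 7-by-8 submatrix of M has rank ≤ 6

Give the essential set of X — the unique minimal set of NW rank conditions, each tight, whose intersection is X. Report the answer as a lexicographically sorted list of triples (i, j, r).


Reconstructing r_w from the 10 given conditions:

  i=1: 0 0 0 0 0 1 1 1 1
  i=2: 0 0 0 0 0 1 2 2 2
  i=3: 0 1 1 1 1 2 3 3 3
  i=4: 0 1 1 1 2 3 4 4 4
  i=5: 1 2 2 2 3 4 5 5 5
  i=6: 1 2 2 3 4 5 6 6 6
  i=7: 1 2 2 3 4 5 6 6 7
  i=8: 1 2 3 4 5 6 7 7 8
  i=9: 1 2 3 4 5 6 7 8 9

second differences of R give the permutation w = (6, 7, 2, 5, 1, 4, 9, 3, 8).

|D(w)|=17, |Ess(w)|=5:

[(2, 5, 0), (4, 1, 0), (4, 4, 1), (7, 3, 2), (7, 8, 6)]


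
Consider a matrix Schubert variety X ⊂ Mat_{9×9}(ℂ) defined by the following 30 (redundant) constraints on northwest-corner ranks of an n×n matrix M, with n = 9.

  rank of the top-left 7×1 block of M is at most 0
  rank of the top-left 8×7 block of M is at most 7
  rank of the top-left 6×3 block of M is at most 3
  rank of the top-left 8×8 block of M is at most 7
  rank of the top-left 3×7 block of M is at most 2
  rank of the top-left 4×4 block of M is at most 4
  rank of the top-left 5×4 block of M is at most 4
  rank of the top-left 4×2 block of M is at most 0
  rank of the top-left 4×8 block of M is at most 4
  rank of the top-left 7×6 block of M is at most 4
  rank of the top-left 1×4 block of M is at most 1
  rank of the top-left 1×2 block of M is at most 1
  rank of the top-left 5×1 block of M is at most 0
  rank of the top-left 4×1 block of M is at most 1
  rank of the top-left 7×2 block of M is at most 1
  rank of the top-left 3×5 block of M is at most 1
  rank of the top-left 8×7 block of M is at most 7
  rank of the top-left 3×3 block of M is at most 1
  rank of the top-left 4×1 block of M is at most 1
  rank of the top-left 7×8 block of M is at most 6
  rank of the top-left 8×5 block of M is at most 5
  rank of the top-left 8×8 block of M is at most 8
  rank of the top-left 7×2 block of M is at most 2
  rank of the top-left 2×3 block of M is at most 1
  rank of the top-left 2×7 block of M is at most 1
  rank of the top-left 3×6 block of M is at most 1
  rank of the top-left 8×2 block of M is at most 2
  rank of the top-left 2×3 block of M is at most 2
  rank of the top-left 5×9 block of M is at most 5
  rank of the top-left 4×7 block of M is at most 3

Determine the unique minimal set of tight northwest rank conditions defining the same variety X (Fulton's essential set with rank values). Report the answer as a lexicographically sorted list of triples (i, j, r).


Rank table r_w(9×9) implied by the 30 constraints:

  row 1: 0 | 0 | 1 | 1 | 1 | 1 | 1 | 1 | 1
  row 2: 0 | 0 | 1 | 1 | 1 | 1 | 1 | 2 | 2
  row 3: 0 | 0 | 1 | 1 | 1 | 1 | 2 | 3 | 3
  row 4: 0 | 0 | 1 | 2 | 2 | 2 | 3 | 4 | 4
  row 5: 0 | 1 | 2 | 3 | 3 | 3 | 4 | 5 | 5
  row 6: 0 | 1 | 2 | 3 | 4 | 4 | 5 | 6 | 6
  row 7: 0 | 1 | 2 | 3 | 4 | 4 | 5 | 6 | 7
  row 8: 1 | 2 | 3 | 4 | 5 | 5 | 6 | 7 | 8
  row 9: 1 | 2 | 3 | 4 | 5 | 6 | 7 | 8 | 9

reading off 1-entries of Δ²R: w = (3, 8, 7, 4, 2, 5, 9, 1, 6).

D(w) has 19 cells with 5 SE-corners; essential set:

[(2, 7, 1), (3, 6, 1), (4, 2, 0), (7, 1, 0), (7, 6, 4)]
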